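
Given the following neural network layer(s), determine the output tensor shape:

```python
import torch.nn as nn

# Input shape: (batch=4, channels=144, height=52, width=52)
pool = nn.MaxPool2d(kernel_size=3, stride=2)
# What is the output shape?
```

Input: (4, 144, 52, 52) -> Output: (4, 144, 25, 25)

Answer: (4, 144, 25, 25)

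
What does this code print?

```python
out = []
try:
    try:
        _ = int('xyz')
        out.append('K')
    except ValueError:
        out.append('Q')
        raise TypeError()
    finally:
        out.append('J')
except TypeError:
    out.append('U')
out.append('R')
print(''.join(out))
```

Execution trace: 'Q' (inner except ValueError) → 'J' (inner finally) → 'U' (outer except TypeError) → 'R' (after the try/except). Output: QJUR

Answer: QJUR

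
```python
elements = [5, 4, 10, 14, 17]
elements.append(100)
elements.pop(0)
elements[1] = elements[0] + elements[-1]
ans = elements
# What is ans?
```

Trace:
`elements = [5, 4, 10, 14, 17]` → elements = [5, 4, 10, 14, 17]
`elements.append(100)` → elements = [5, 4, 10, 14, 17, 100]
`elements.pop(0)` → elements = [4, 10, 14, 17, 100]
`elements[1] = elements[0] + elements[-1]` → elements = [4, 104, 14, 17, 100]
`ans = elements` → ans = [4, 104, 14, 17, 100]
So ans = [4, 104, 14, 17, 100]

Answer: [4, 104, 14, 17, 100]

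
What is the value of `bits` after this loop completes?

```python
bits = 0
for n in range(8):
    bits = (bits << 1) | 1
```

Build 8 consecutive 1-bits: 0b11111111
`bits` takes the values: 0 → 1 → 3 → 7 → 15 → 31 → 63 → 127 → 255

Answer: 255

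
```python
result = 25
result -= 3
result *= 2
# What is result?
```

Trace:
`result = 25` → result = 25
`result -= 3` → result = 22
`result *= 2` → result = 44
So result = 44

Answer: 44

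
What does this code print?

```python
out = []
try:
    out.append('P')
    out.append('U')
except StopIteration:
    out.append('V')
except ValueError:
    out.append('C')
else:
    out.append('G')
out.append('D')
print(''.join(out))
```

Execution trace: 'P' (try body) → 'U' (try body, no exception) → 'G' (else) → 'D' (after the try/except). Output: PUGD

Answer: PUGD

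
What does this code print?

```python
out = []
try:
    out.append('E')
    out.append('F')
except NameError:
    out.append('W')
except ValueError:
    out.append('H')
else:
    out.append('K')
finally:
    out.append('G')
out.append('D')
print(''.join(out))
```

Execution trace: 'E' (try body) → 'F' (try body, no exception) → 'K' (else) → 'G' (finally) → 'D' (after the try/except). Output: EFKGD

Answer: EFKGD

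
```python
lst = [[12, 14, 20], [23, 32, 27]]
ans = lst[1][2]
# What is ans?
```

Trace:
`lst = [[12, 14, 20], [23, 32, 27]]` → lst = [[12, 14, 20], [23, 32, 27]]
`ans = lst[1][2]` → ans = 27
So ans = 27

Answer: 27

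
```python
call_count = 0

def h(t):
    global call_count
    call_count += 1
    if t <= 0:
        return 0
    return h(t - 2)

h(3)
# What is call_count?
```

Linear recursion stepping by 2: 3 calls from t=3 down to ≤0.

Answer: 3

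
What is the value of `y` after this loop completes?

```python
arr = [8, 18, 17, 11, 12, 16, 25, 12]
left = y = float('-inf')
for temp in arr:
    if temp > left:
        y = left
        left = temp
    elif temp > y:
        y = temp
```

Second largest (with repeats) in [8, 18, 17, 11, 12, 16, 25, 12]
`y` takes the values: -inf → 8 → 17 → 18

Answer: 18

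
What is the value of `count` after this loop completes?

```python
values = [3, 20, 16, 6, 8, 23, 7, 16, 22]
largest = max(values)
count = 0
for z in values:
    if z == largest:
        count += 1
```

Count of max value 23 in [3, 20, 16, 6, 8, 23, 7, 16, 22]
`count` takes the values: 0 → 1

Answer: 1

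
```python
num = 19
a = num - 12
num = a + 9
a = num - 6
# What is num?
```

Trace:
`num = 19` → num = 19
`a = num - 12` → a = 7
`num = a + 9` → num = 16
`a = num - 6` → a = 10
So num = 16

Answer: 16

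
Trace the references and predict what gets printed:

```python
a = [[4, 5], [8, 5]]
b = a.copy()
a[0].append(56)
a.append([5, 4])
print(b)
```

Key concept: shallow copy with nested lists.
Step by step:
`a = [[4, 5], [8, 5]]` → a = [[4, 5], [8, 5]]
`b = a.copy()` → b = [[4, 5], [8, 5]]
`a[0].append(56)` → a = [[4, 5, 56], [8, 5]]; b = [[4, 5, 56], [8, 5]]
`a.append([5, 4])` → a = [[4, 5, 56], [8, 5], [5, 4]]
`print(b)` → prints [[4, 5, 56], [8, 5]]

Answer: [[4, 5, 56], [8, 5]]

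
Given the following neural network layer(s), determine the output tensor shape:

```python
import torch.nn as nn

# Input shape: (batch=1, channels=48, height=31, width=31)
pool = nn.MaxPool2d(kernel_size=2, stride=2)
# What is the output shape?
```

Input: (1, 48, 31, 31) -> Output: (1, 48, 15, 15)

Answer: (1, 48, 15, 15)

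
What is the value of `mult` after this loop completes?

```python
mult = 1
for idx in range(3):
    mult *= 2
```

2^3 = 8
`mult` takes the values: 1 → 2 → 4 → 8

Answer: 8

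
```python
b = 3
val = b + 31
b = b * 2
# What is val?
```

Trace:
`b = 3` → b = 3
`val = b + 31` → val = 34
`b = b * 2` → b = 6
So val = 34

Answer: 34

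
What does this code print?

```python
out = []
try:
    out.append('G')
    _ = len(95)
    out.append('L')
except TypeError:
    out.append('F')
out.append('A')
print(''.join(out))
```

Execution trace: 'G' (try body) → 'F' (except TypeError) → 'A' (after the try/except). Output: GFA

Answer: GFA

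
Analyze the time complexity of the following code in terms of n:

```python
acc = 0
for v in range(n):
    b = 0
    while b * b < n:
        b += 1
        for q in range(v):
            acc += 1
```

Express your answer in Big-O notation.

Each loop level contributes: n × √n × n. Multiplying the contributions gives O(n^2√n).

Answer: O(n^2√n)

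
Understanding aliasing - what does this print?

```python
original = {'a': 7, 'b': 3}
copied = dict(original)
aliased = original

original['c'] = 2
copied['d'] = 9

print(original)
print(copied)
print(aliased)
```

Key concept: dict() creates copy, assignment creates alias.
Step by step:
`original = {'a': 7, 'b': 3}` → original = {'a': 7, 'b': 3}
`copied = dict(original)` → copied = {'a': 7, 'b': 3}
`aliased = original` → aliased = {'a': 7, 'b': 3} (same object as original)
`original['c'] = 2` → original = {'a': 7, 'b': 3, 'c': 2} (same object as aliased); aliased = {'a': 7, 'b': 3, 'c': 2} (same object as original)
`copied['d'] = 9` → copied = {'a': 7, 'b': 3, 'd': 9}
`print(original)` → prints {'a': 7, 'b': 3, 'c': 2}
`print(copied)` → prints {'a': 7, 'b': 3, 'd': 9}
`print(aliased)` → prints {'a': 7, 'b': 3, 'c': 2}

Answer:
{'a': 7, 'b': 3, 'c': 2}
{'a': 7, 'b': 3, 'd': 9}
{'a': 7, 'b': 3, 'c': 2}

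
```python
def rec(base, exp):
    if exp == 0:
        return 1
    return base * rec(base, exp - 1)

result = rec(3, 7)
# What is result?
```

rec(3, 7) = 3 * 3 * 3 * 3 * 3 * 3 * 3 = 2187

Answer: 2187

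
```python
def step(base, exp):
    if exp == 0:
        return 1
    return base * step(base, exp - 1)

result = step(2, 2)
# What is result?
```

step(2, 2) = 2 * 2 = 4

Answer: 4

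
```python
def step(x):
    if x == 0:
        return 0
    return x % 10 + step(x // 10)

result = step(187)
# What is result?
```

Sum of digits of 187: 7 + 8 + 1 = 16

Answer: 16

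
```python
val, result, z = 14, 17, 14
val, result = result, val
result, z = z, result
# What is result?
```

Trace:
`val, result, z = 14, 17, 14` → val = 14; result = 17; z = 14
`val, result = result, val` → val = 17; result = 14
`result, z = z, result` → result = 14; z = 14
So result = 14

Answer: 14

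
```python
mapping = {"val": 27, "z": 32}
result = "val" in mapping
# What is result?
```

Trace:
`mapping = {"val": 27, "z": 32}` → mapping = {'val': 27, 'z': 32}
`result = "val" in mapping` → result = True
So result = True

Answer: True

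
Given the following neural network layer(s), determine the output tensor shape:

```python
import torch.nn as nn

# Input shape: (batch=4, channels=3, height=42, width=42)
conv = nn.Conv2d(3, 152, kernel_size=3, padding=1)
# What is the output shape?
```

Input: (4, 3, 42, 42) -> Output: (4, 152, 42, 42)

Answer: (4, 152, 42, 42)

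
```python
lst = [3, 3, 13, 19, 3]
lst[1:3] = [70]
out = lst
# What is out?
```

Trace:
`lst = [3, 3, 13, 19, 3]` → lst = [3, 3, 13, 19, 3]
`lst[1:3] = [70]` → lst = [3, 70, 19, 3]
`out = lst` → out = [3, 70, 19, 3]
So out = [3, 70, 19, 3]

Answer: [3, 70, 19, 3]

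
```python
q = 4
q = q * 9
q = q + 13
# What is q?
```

Trace:
`q = 4` → q = 4
`q = q * 9` → q = 36
`q = q + 13` → q = 49
So q = 49

Answer: 49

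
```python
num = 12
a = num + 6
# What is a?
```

Trace:
`num = 12` → num = 12
`a = num + 6` → a = 18
So a = 18

Answer: 18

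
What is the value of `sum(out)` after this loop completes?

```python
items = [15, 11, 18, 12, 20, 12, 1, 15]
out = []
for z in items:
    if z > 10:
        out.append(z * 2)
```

Sum of doubled values > 10
`out` takes the values: [] → [30] → [30, 22] → [30, 22, 36] → [30, 22, 36, 24] → [30, 22, 36, 24, 40] → [30, 22, 36, 24, 40, 24] → [30, 22, 36, 24, 40, 24, 30]
So `sum(out)` = 206

Answer: 206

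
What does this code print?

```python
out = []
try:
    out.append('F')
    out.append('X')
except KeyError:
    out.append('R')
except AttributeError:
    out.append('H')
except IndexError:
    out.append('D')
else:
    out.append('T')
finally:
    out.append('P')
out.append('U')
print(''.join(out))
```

Execution trace: 'F' (try body) → 'X' (try body, no exception) → 'T' (else) → 'P' (finally) → 'U' (after the try/except). Output: FXTPU

Answer: FXTPU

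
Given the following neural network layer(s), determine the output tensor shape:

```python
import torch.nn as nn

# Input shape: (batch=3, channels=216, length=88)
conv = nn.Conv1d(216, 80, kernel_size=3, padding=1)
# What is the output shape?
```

Input: (3, 216, 88) -> Output: (3, 80, 88)

Answer: (3, 80, 88)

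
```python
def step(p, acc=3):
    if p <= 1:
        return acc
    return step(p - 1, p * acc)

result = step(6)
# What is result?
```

Accumulator trace (n, acc): (6, 3) -> (5, 18) -> (4, 90) -> (3, 360) -> (2, 1080) -> (1, 2160) -> return 2160

Answer: 2160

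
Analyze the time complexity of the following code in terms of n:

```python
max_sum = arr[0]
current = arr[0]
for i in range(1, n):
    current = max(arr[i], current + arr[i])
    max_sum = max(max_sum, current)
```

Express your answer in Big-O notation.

This is Kadane's algorithm for maximum subarray. Time complexity: O(n).

Answer: O(n)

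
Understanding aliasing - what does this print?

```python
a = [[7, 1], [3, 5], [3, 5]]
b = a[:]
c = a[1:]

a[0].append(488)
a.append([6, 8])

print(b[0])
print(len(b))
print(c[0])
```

Key concept: slice with nested mutation.
Step by step:
`a = [[7, 1], [3, 5], [3, 5]]` → a = [[7, 1], [3, 5], [3, 5]]
`b = a[:]` → b = [[7, 1], [3, 5], [3, 5]]
`c = a[1:]` → c = [[3, 5], [3, 5]]
`a[0].append(488)` → a = [[7, 1, 488], [3, 5], [3, 5]]; b = [[7, 1, 488], [3, 5], [3, 5]]
`a.append([6, 8])` → a = [[7, 1, 488], [3, 5], [3, 5], [6, 8]]
`print(b[0])` → prints [7, 1, 488]
`print(len(b))` → prints 3
`print(c[0])` → prints [3, 5]

Answer:
[7, 1, 488]
3
[3, 5]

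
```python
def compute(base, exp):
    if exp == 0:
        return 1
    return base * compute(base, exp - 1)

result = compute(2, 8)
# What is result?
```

compute(2, 8) = 2 * 2 * 2 * 2 * 2 * 2 * 2 * 2 = 256

Answer: 256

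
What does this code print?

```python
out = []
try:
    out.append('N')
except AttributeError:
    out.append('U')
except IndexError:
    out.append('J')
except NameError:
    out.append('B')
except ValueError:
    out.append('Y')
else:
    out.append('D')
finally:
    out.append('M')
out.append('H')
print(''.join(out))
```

Execution trace: 'N' (try body, no exception) → 'D' (else) → 'M' (finally) → 'H' (after the try/except). Output: NDMH

Answer: NDMH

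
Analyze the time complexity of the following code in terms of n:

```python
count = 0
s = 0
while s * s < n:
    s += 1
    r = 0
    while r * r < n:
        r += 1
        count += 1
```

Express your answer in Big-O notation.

Each loop level contributes: √n × √n. Multiplying the contributions gives O(n).

Answer: O(n)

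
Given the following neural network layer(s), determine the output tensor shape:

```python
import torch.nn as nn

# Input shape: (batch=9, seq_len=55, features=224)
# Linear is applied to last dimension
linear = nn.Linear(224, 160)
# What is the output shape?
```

Input: (9, 55, 224) -> Output: (9, 55, 160)

Answer: (9, 55, 160)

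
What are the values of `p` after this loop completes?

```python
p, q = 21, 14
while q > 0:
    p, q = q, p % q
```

GCD of 21 and 14
`p` takes the values: 21 → 14 → 7

Answer: 7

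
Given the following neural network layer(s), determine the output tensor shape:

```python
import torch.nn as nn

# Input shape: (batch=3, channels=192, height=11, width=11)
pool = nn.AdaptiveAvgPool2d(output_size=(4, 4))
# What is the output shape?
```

Input: (3, 192, 11, 11) -> Output: (3, 192, 4, 4)

Answer: (3, 192, 4, 4)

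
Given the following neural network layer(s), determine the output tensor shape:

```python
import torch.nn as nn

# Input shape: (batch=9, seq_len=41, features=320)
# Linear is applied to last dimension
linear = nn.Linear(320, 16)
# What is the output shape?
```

Input: (9, 41, 320) -> Output: (9, 41, 16)

Answer: (9, 41, 16)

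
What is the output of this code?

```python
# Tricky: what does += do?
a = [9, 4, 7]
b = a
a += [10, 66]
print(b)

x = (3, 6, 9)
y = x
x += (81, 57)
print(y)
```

Key concept: += behavior differs for mutable vs immutable.
Step by step:
`a = [9, 4, 7]` → a = [9, 4, 7]
`b = a` → b = [9, 4, 7] (same object as a)
`a += [10, 66]` → a = [9, 4, 7, 10, 66] (same object as b); b = [9, 4, 7, 10, 66] (same object as a)
`print(b)` → prints [9, 4, 7, 10, 66]
`x = (3, 6, 9)` → x = (3, 6, 9)
`y = x` → y = (3, 6, 9)
`x += (81, 57)` → x = (3, 6, 9, 81, 57)
`print(y)` → prints (3, 6, 9)

Answer:
[9, 4, 7, 10, 66]
(3, 6, 9)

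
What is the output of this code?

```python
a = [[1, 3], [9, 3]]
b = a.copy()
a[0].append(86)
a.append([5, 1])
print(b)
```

Key concept: shallow copy with nested lists.
Step by step:
`a = [[1, 3], [9, 3]]` → a = [[1, 3], [9, 3]]
`b = a.copy()` → b = [[1, 3], [9, 3]]
`a[0].append(86)` → a = [[1, 3, 86], [9, 3]]; b = [[1, 3, 86], [9, 3]]
`a.append([5, 1])` → a = [[1, 3, 86], [9, 3], [5, 1]]
`print(b)` → prints [[1, 3, 86], [9, 3]]

Answer: [[1, 3, 86], [9, 3]]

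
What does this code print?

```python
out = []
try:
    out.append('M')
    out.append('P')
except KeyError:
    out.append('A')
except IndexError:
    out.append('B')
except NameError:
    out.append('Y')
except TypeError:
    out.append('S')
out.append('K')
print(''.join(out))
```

Execution trace: 'M' (try body) → 'P' (try body, no exception) → 'K' (after the try/except). Output: MPK

Answer: MPK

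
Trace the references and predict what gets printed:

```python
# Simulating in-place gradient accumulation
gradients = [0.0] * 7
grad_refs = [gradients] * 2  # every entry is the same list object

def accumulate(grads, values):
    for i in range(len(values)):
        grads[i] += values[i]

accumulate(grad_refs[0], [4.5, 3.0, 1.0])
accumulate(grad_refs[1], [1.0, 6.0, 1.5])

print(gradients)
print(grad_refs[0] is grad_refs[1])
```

Key concept: gradient accumulation aliasing.
Step by step:
`gradients = [0.0] * 7` → gradients = [0.0, 0.0, 0.0, 0.0, 0.0, 0.0, 0.0]
`grad_refs = [gradients] * 2` → grad_refs = [[0.0, 0.0, 0.0, 0.0, 0.0, 0.0, 0.0], [0.0, 0.0, 0.0, 0.0, 0.0, 0.0, 0.0]]
`accumulate(grad_refs[0], [4.5, 3.0, 1.0])` → gradients = [4.5, 3.0, 1.0, 0.0, 0.0, 0.0, 0.0]; grad_refs = [[4.5, 3.0, 1.0, 0.0, 0.0, 0.0, 0.0], [4.5, 3.0, 1.0, 0.0, 0.0, 0.0, 0.0]]
`accumulate(grad_refs[1], [1.0, 6.0, 1.5])` → gradients = [5.5, 9.0, 2.5, 0.0, 0.0, 0.0, 0.0]; grad_refs = [[5.5, 9.0, 2.5, 0.0, 0.0, 0.0, 0.0], [5.5, 9.0, 2.5, 0.0, 0.0, 0.0, 0.0]]
`print(gradients)` → prints [5.5, 9.0, 2.5, 0.0, 0.0, 0.0, 0.0]
`print(grad_refs[0] is grad_refs[1])` → prints True

Answer:
[5.5, 9.0, 2.5, 0.0, 0.0, 0.0, 0.0]
True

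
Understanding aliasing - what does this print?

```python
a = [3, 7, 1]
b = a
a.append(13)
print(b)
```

Key concept: basic list aliasing.
Step by step:
`a = [3, 7, 1]` → a = [3, 7, 1]
`b = a` → b = [3, 7, 1] (same object as a)
`a.append(13)` → a = [3, 7, 1, 13] (same object as b); b = [3, 7, 1, 13] (same object as a)
`print(b)` → prints [3, 7, 1, 13]

Answer: [3, 7, 1, 13]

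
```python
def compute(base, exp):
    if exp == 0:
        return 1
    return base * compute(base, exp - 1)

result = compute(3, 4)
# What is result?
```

compute(3, 4) = 3 * 3 * 3 * 3 = 81

Answer: 81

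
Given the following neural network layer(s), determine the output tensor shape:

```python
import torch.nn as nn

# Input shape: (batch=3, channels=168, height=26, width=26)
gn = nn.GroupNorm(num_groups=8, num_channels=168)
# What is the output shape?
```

Input: (3, 168, 26, 26) -> Output: (3, 168, 26, 26)

Answer: (3, 168, 26, 26)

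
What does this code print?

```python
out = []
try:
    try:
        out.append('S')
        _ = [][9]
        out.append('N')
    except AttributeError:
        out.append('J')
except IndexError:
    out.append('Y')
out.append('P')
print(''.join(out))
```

Execution trace: 'S' (try body) → 'Y' (outer except IndexError) → 'P' (after the try/except). Output: SYP

Answer: SYP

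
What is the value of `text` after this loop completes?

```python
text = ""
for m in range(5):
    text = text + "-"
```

Repeat '-' 5 times
`text` takes the values: "" → "-" → "--" → "---" → "----" → "-----"

Answer: "-----"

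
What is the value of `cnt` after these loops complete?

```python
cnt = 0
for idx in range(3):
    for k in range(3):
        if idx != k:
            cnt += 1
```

3² - 3 (exclude diagonal)
`cnt` takes the values: 0 → 1 → 2 → 3 → 4 → 5 → 6

Answer: 6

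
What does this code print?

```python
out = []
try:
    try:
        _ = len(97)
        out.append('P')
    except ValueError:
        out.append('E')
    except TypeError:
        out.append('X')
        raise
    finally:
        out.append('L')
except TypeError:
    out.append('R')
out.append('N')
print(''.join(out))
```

Execution trace: 'X' (inner except TypeError) → 'L' (inner finally) → 'R' (outer except TypeError) → 'N' (after the try/except). Output: XLRN

Answer: XLRN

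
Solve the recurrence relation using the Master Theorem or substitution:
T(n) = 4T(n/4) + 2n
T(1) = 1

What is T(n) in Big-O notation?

By Master Theorem: a=4, b=4, f(n)=2n. Since log_4(4) = 1 and f(n) = Θ(n^1), Case 2 applies. T(n) = O(n log n).

Answer: O(n log n)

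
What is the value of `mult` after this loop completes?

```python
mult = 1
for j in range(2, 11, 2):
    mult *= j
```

Product of even numbers 2 to 10
`mult` takes the values: 1 → 2 → 8 → 48 → 384 → 3840

Answer: 3840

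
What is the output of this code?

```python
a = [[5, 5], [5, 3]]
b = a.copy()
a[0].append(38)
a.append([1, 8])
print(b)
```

Key concept: shallow copy with nested lists.
Step by step:
`a = [[5, 5], [5, 3]]` → a = [[5, 5], [5, 3]]
`b = a.copy()` → b = [[5, 5], [5, 3]]
`a[0].append(38)` → a = [[5, 5, 38], [5, 3]]; b = [[5, 5, 38], [5, 3]]
`a.append([1, 8])` → a = [[5, 5, 38], [5, 3], [1, 8]]
`print(b)` → prints [[5, 5, 38], [5, 3]]

Answer: [[5, 5, 38], [5, 3]]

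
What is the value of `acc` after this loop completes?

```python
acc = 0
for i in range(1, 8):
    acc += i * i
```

Sum of squares 1² to 7² = 140
`acc` takes the values: 0 → 1 → 5 → 14 → 30 → 55 → 91 → 140

Answer: 140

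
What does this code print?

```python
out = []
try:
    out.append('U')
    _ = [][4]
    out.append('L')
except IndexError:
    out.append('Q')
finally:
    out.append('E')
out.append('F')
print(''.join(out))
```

Execution trace: 'U' (try body) → 'Q' (except IndexError) → 'E' (finally) → 'F' (after the try/except). Output: UQEF

Answer: UQEF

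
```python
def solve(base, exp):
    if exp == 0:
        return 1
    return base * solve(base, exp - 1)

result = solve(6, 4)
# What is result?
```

solve(6, 4) = 6 * 6 * 6 * 6 = 1296

Answer: 1296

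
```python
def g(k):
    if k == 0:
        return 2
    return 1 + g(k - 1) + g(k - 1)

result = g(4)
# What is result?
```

g(k) = 1 + 2·g(k-1), g(0)=2. Closed form: (2+1)·2^4 - 1 = 47.

Answer: 47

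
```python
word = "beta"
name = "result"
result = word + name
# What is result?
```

Trace:
`word = "beta"` → word = 'beta'
`name = "result"` → name = 'result'
`result = word + name` → result = 'betaresult'
So result = 'betaresult'

Answer: 'betaresult'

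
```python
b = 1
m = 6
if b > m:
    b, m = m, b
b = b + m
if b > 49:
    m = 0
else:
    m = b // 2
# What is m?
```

Trace:
`b = 1` → b = 1
`m = 6` → m = 6
`if b > m: ...` → b > m is False → no variable changes
`b = b + m` → b = 7
`if b > 49: ...` → b > 49 is False, take else branch → m = 3
So m = 3

Answer: 3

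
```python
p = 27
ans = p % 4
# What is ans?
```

Trace:
`p = 27` → p = 27
`ans = p % 4` → ans = 3
So ans = 3

Answer: 3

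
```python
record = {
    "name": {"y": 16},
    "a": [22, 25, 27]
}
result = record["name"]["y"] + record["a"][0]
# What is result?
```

Trace:
`record = { ...` → record = {'name': {'y': 16}, 'a': [22, 25, 27]}
`result = record["name"]["y"] + record["a"][0]` → result = 38
So result = 38

Answer: 38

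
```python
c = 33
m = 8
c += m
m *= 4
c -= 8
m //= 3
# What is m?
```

Trace:
`c = 33` → c = 33
`m = 8` → m = 8
`c += m` → c = 41
`m *= 4` → m = 32
`c -= 8` → c = 33
`m //= 3` → m = 10
So m = 10

Answer: 10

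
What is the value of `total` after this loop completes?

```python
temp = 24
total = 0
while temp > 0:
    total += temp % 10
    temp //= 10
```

Sum digits of 24
`total` takes the values: 0 → 4 → 6

Answer: 6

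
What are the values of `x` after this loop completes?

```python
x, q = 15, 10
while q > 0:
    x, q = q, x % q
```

GCD of 15 and 10
`x` takes the values: 15 → 10 → 5

Answer: 5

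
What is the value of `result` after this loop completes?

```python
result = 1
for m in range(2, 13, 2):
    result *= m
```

Product of even numbers 2 to 12
`result` takes the values: 1 → 2 → 8 → 48 → 384 → 3840 → 46080

Answer: 46080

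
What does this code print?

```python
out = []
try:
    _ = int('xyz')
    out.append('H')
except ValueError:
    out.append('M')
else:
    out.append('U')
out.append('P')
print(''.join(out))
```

Execution trace: 'M' (except ValueError) → 'P' (after the try/except). Output: MP

Answer: MP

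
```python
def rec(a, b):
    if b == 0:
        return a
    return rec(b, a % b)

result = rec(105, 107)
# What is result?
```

rec(105, 107) -> rec(107, 105) -> rec(105, 2) -> rec(2, 1) -> rec(1, 0) -> 1

Answer: 1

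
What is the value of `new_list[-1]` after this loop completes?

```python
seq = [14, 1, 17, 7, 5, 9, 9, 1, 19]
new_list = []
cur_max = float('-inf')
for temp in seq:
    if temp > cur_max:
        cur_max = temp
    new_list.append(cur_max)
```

Running max ends at 19
`new_list` takes the values: [] → [14] → [14, 14] → [14, 14, 17] → [14, 14, 17, 17] → [14, 14, 17, 17, 17] → [14, 14, 17, 17, 17, 17] → [14, 14, 17, 17, 17, 17, 17] → [14, 14, 17, 17, 17, 17, 17, 17] → [14, 14, 17, 17, 17, 17, 17, 17, 19]
So `new_list[-1]` = 19

Answer: 19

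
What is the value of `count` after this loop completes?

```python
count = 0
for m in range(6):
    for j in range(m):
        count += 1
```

Triangle number: 0+1+2+...+5
`count` takes the values: 0 → 1 → 2 → 3 → 4 → 5 → 6 → 7 → 8 → 9 → 10 → 11 → 12 → 13 → 14 → 15

Answer: 15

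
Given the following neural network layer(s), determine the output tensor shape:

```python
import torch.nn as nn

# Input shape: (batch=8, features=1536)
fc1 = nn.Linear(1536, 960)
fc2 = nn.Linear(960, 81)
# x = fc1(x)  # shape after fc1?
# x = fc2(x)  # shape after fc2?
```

Input: (8, 1536) -> after fc1: (8, 960) -> Output: (8, 81)

Answer: (8, 81)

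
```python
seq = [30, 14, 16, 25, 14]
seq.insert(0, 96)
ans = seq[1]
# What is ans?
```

Trace:
`seq = [30, 14, 16, 25, 14]` → seq = [30, 14, 16, 25, 14]
`seq.insert(0, 96)` → seq = [96, 30, 14, 16, 25, 14]
`ans = seq[1]` → ans = 30
So ans = 30

Answer: 30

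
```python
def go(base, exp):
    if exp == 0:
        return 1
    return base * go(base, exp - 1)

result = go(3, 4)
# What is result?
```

go(3, 4) = 3 * 3 * 3 * 3 = 81

Answer: 81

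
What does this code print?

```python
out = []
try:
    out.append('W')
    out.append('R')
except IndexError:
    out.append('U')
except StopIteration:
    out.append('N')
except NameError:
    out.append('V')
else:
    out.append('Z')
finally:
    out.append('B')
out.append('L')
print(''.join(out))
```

Execution trace: 'W' (try body) → 'R' (try body, no exception) → 'Z' (else) → 'B' (finally) → 'L' (after the try/except). Output: WRZBL

Answer: WRZBL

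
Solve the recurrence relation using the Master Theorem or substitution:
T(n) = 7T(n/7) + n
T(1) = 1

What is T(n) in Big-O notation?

By Master Theorem: a=7, b=7, f(n)=n. Since log_7(7) = 1 and f(n) = Θ(n^1), Case 2 applies. T(n) = O(n log n).

Answer: O(n log n)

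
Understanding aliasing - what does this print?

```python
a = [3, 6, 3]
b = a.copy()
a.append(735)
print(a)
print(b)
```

Key concept: list.copy() creates independent copy.
Step by step:
`a = [3, 6, 3]` → a = [3, 6, 3]
`b = a.copy()` → b = [3, 6, 3]
`a.append(735)` → a = [3, 6, 3, 735]
`print(a)` → prints [3, 6, 3, 735]
`print(b)` → prints [3, 6, 3]

Answer:
[3, 6, 3, 735]
[3, 6, 3]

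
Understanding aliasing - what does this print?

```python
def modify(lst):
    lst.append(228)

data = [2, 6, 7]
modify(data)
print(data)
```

Key concept: function modifies passed list.
Step by step:
`data = [2, 6, 7]` → data = [2, 6, 7]
`modify(data)` → data = [2, 6, 7, 228]
`print(data)` → prints [2, 6, 7, 228]

Answer: [2, 6, 7, 228]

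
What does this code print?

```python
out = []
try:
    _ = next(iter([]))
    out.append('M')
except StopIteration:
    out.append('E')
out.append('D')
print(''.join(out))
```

Execution trace: 'E' (except StopIteration) → 'D' (after the try/except). Output: ED

Answer: ED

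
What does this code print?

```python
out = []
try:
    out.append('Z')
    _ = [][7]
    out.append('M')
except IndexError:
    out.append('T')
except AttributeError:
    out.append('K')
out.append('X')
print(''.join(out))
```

Execution trace: 'Z' (try body) → 'T' (except IndexError) → 'X' (after the try/except). Output: ZTX

Answer: ZTX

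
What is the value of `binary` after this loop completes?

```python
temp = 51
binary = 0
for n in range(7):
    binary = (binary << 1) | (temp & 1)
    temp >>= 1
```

Reverse lowest 7 bits of 51
`binary` takes the values: 0 → 1 → 3 → 6 → 12 → 25 → 51 → 102

Answer: 102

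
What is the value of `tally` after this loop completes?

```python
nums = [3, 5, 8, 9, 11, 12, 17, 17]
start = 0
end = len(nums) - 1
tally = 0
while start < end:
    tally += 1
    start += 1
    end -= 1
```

Iterations until pointers meet (list length 8)
`tally` takes the values: 0 → 1 → 2 → 3 → 4

Answer: 4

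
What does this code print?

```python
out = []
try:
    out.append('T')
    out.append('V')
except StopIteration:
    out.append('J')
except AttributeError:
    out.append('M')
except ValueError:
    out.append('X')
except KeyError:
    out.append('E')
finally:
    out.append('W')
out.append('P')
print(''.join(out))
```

Execution trace: 'T' (try body) → 'V' (try body, no exception) → 'W' (finally) → 'P' (after the try/except). Output: TVWP

Answer: TVWP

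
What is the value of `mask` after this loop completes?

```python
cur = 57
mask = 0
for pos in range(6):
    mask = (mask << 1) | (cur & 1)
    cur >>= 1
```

Reverse lowest 6 bits of 57
`mask` takes the values: 0 → 1 → 2 → 4 → 9 → 19 → 39

Answer: 39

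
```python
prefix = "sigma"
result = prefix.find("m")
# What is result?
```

Trace:
`prefix = "sigma"` → prefix = 'sigma'
`result = prefix.find("m")` → result = 3
So result = 3

Answer: 3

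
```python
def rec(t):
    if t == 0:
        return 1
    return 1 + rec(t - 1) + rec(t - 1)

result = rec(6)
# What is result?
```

rec(t) = 1 + 2·rec(t-1), rec(0)=1. Closed form: (1+1)·2^6 - 1 = 127.

Answer: 127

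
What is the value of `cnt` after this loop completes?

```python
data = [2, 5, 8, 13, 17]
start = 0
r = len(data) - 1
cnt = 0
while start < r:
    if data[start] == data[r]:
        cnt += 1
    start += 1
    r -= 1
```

Count matching pairs from ends
`cnt` takes the values: 0

Answer: 0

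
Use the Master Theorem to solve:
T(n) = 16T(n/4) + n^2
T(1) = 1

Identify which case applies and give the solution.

a=16, b=4, f(n)=n^2. log_4(16) = 2. Since c=2 = 2, Case 2 applies: T(n) = Θ(n^log_b(a) · log n) = O(n^2 log n).

Answer: O(n^2 log n) - Case 2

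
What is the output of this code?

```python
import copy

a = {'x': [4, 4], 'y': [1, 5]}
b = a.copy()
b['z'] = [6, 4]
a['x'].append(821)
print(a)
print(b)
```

Key concept: shallow copy of dict with mutable values.
Step by step:
`a = {'x': [4, 4], 'y': [1, 5]}` → a = {'x': [4, 4], 'y': [1, 5]}
`b = a.copy()` → b = {'x': [4, 4], 'y': [1, 5]}
`b['z'] = [6, 4]` → b = {'x': [4, 4], 'y': [1, 5], 'z': [6, 4]}
`a['x'].append(821)` → a = {'x': [4, 4, 821], 'y': [1, 5]}; b = {'x': [4, 4, 821], 'y': [1, 5], 'z': [6, 4]}
`print(a)` → prints {'x': [4, 4, 821], 'y': [1, 5]}
`print(b)` → prints {'x': [4, 4, 821], 'y': [1, 5], 'z': [6, 4]}

Answer:
{'x': [4, 4, 821], 'y': [1, 5]}
{'x': [4, 4, 821], 'y': [1, 5], 'z': [6, 4]}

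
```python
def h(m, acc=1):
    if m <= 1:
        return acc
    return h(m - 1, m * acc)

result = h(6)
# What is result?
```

Accumulator trace (n, acc): (6, 1) -> (5, 6) -> (4, 30) -> (3, 120) -> (2, 360) -> (1, 720) -> return 720

Answer: 720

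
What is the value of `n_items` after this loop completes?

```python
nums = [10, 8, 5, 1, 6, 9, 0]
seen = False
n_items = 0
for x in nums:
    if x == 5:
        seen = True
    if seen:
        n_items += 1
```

Count elements after first 5 in [10, 8, 5, 1, 6, 9, 0]
`n_items` takes the values: 0 → 1 → 2 → 3 → 4 → 5

Answer: 5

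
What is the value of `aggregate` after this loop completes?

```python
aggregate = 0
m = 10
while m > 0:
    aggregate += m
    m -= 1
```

Sum 10 down to 1
`aggregate` takes the values: 0 → 10 → 19 → 27 → 34 → 40 → 45 → 49 → 52 → 54 → 55

Answer: 55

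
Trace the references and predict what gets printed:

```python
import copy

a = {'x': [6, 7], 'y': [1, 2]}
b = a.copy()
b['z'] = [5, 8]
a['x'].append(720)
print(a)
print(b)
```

Key concept: shallow copy of dict with mutable values.
Step by step:
`a = {'x': [6, 7], 'y': [1, 2]}` → a = {'x': [6, 7], 'y': [1, 2]}
`b = a.copy()` → b = {'x': [6, 7], 'y': [1, 2]}
`b['z'] = [5, 8]` → b = {'x': [6, 7], 'y': [1, 2], 'z': [5, 8]}
`a['x'].append(720)` → a = {'x': [6, 7, 720], 'y': [1, 2]}; b = {'x': [6, 7, 720], 'y': [1, 2], 'z': [5, 8]}
`print(a)` → prints {'x': [6, 7, 720], 'y': [1, 2]}
`print(b)` → prints {'x': [6, 7, 720], 'y': [1, 2], 'z': [5, 8]}

Answer:
{'x': [6, 7, 720], 'y': [1, 2]}
{'x': [6, 7, 720], 'y': [1, 2], 'z': [5, 8]}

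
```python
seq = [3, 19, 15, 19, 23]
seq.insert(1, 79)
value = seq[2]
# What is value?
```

Trace:
`seq = [3, 19, 15, 19, 23]` → seq = [3, 19, 15, 19, 23]
`seq.insert(1, 79)` → seq = [3, 79, 19, 15, 19, 23]
`value = seq[2]` → value = 19
So value = 19

Answer: 19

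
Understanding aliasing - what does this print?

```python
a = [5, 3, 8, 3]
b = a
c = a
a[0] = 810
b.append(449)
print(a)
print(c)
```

Key concept: multiple aliases.
Step by step:
`a = [5, 3, 8, 3]` → a = [5, 3, 8, 3]
`b = a` → b = [5, 3, 8, 3] (same object as a)
`c = a` → c = [5, 3, 8, 3] (same object as a, b)
`a[0] = 810` → a = [810, 3, 8, 3] (same object as b, c); b = [810, 3, 8, 3] (same object as a, c); c = [810, 3, 8, 3] (same object as a, b)
`b.append(449)` → a = [810, 3, 8, 3, 449] (same object as b, c); b = [810, 3, 8, 3, 449] (same object as a, c); c = [810, 3, 8, 3, 449] (same object as a, b)
`print(a)` → prints [810, 3, 8, 3, 449]
`print(c)` → prints [810, 3, 8, 3, 449]

Answer:
[810, 3, 8, 3, 449]
[810, 3, 8, 3, 449]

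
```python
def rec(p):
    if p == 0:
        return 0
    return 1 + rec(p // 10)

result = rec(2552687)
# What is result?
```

Count of digits of 2552687: 7

Answer: 7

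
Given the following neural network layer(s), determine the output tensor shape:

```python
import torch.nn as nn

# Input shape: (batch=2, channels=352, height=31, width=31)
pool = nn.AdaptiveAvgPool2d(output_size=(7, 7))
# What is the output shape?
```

Input: (2, 352, 31, 31) -> Output: (2, 352, 7, 7)

Answer: (2, 352, 7, 7)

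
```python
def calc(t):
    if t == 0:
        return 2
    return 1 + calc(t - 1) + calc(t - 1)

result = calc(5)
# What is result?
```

calc(t) = 1 + 2·calc(t-1), calc(0)=2. Closed form: (2+1)·2^5 - 1 = 95.

Answer: 95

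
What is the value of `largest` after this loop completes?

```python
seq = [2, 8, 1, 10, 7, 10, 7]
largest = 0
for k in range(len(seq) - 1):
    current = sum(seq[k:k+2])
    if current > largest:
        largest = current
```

Max sum of 2-element window in [2, 8, 1, 10, 7, 10, 7]
`largest` takes the values: 0 → 10 → 11 → 17

Answer: 17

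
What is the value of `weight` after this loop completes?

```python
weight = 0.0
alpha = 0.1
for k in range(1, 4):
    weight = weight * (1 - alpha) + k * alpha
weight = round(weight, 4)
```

Moving average with lr=0.1
`weight` takes the values: 0.0 → 0.1 → 0.29 → 0.561

Answer: 0.561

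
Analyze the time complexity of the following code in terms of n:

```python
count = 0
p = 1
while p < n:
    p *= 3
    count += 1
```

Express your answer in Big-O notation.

Each loop level contributes: log n. Multiplying the contributions gives O(log n).

Answer: O(log n)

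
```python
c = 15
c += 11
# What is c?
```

Trace:
`c = 15` → c = 15
`c += 11` → c = 26
So c = 26

Answer: 26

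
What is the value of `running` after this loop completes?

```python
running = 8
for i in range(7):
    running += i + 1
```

Start at 8, add 1 to 7 = 36
`running` takes the values: 8 → 9 → 11 → 14 → 18 → 23 → 29 → 36

Answer: 36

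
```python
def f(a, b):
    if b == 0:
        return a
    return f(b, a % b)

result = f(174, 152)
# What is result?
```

f(174, 152) -> f(152, 22) -> f(22, 20) -> f(20, 2) -> f(2, 0) -> 2

Answer: 2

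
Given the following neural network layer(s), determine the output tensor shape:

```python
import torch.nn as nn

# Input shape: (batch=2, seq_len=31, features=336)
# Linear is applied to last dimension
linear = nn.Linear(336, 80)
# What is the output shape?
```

Input: (2, 31, 336) -> Output: (2, 31, 80)

Answer: (2, 31, 80)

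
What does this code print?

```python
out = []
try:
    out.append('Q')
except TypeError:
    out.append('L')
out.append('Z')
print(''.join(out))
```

Execution trace: 'Q' (try body, no exception) → 'Z' (after the try/except). Output: QZ

Answer: QZ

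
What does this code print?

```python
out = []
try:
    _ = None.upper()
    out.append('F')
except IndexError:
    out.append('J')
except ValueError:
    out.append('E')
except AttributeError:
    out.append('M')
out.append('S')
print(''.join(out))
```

Execution trace: 'M' (except AttributeError) → 'S' (after the try/except). Output: MS

Answer: MS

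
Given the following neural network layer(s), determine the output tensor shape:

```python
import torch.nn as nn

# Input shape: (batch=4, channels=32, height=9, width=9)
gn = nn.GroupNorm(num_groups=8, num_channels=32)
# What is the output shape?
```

Input: (4, 32, 9, 9) -> Output: (4, 32, 9, 9)

Answer: (4, 32, 9, 9)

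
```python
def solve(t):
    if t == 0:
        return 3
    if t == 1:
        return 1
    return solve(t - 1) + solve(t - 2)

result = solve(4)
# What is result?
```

Build up from base cases: solve(0)=3, solve(1)=1, solve(2)=4, solve(3)=5, solve(4)=9

Answer: 9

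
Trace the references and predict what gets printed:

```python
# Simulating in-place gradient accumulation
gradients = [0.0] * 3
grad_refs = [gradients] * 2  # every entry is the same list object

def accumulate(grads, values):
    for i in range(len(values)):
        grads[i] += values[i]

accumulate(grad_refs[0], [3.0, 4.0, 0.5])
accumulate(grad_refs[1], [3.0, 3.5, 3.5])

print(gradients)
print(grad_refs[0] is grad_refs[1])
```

Key concept: gradient accumulation aliasing.
Step by step:
`gradients = [0.0] * 3` → gradients = [0.0, 0.0, 0.0]
`grad_refs = [gradients] * 2` → grad_refs = [[0.0, 0.0, 0.0], [0.0, 0.0, 0.0]]
`accumulate(grad_refs[0], [3.0, 4.0, 0.5])` → gradients = [3.0, 4.0, 0.5]; grad_refs = [[3.0, 4.0, 0.5], [3.0, 4.0, 0.5]]
`accumulate(grad_refs[1], [3.0, 3.5, 3.5])` → gradients = [6.0, 7.5, 4.0]; grad_refs = [[6.0, 7.5, 4.0], [6.0, 7.5, 4.0]]
`print(gradients)` → prints [6.0, 7.5, 4.0]
`print(grad_refs[0] is grad_refs[1])` → prints True

Answer:
[6.0, 7.5, 4.0]
True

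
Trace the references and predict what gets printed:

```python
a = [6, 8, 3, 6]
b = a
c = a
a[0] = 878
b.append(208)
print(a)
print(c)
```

Key concept: multiple aliases.
Step by step:
`a = [6, 8, 3, 6]` → a = [6, 8, 3, 6]
`b = a` → b = [6, 8, 3, 6] (same object as a)
`c = a` → c = [6, 8, 3, 6] (same object as a, b)
`a[0] = 878` → a = [878, 8, 3, 6] (same object as b, c); b = [878, 8, 3, 6] (same object as a, c); c = [878, 8, 3, 6] (same object as a, b)
`b.append(208)` → a = [878, 8, 3, 6, 208] (same object as b, c); b = [878, 8, 3, 6, 208] (same object as a, c); c = [878, 8, 3, 6, 208] (same object as a, b)
`print(a)` → prints [878, 8, 3, 6, 208]
`print(c)` → prints [878, 8, 3, 6, 208]

Answer:
[878, 8, 3, 6, 208]
[878, 8, 3, 6, 208]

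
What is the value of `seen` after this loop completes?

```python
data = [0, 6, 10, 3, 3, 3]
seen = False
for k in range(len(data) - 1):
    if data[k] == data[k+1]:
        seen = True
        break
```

Check consecutive duplicates in [0, 6, 10, 3, 3, 3]
`seen` takes the values: False → True

Answer: True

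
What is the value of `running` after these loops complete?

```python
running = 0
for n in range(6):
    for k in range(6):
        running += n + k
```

Sum of all n+k for n,k in 6x6
`running` takes the values: 0 → 1 → 3 → 6 → 10 → 15 → 16 → 18 → 21 → 25 → 30 → 36 → 38 → 41 → 45 → 50 → 56 → 63 → 66 → 70 → 75 → 81 → 88 → 96 → 100 → 105 → 111 → 118 → 126 → 135 → 140 → 146 → 153 → 161 → 170 → 180

Answer: 180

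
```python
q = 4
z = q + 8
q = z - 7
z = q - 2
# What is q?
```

Trace:
`q = 4` → q = 4
`z = q + 8` → z = 12
`q = z - 7` → q = 5
`z = q - 2` → z = 3
So q = 5

Answer: 5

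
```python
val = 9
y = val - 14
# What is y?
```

Trace:
`val = 9` → val = 9
`y = val - 14` → y = -5
So y = -5

Answer: -5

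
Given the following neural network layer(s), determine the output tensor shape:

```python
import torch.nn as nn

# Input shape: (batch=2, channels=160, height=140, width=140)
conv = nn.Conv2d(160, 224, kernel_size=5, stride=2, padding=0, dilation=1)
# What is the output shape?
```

Input: (2, 160, 140, 140) -> Output: (2, 224, 68, 68)

Answer: (2, 224, 68, 68)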